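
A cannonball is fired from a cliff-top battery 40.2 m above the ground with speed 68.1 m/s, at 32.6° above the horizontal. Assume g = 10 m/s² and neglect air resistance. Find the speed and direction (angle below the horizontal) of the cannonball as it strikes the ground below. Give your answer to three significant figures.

v_x = 68.1 cos 32.6° = 57.37 m/s (constant).
|v_y| at impact = √((36.69)² + 2×10×40.2) = 46.37 m/s.
Speed = √(57.37² + 46.37²) = 73.8 m/s; angle = arctan(46.37/57.37) = 38.9° below horizontal.

73.8 m/s at 38.9° below the horizontal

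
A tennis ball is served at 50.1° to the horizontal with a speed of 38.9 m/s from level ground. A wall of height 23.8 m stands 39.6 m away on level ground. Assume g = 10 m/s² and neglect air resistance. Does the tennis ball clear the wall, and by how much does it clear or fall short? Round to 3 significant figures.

Yes — it clears the wall by 11.0 m.

v_x = 38.9 cos 50.1° = 24.95 m/s; v_y0 = 38.9 sin 50.1° = 29.84 m/s.
Time to reach the wall: t = 39.6 / 24.95 = 1.587 s.
Height at that point: y = 29.84×1.587 − 5.000×1.587² = 34.76 m.
That is 34.76 − 23.8 = 11.0 m above the top of the wall, so the tennis ball clears it.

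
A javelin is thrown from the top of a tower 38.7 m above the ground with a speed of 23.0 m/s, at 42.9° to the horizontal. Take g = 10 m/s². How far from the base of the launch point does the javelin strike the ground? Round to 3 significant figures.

Components: v_x = 23.0 cos 42.9° = 16.85 m/s, v_y = 23.0 sin 42.9° = 15.66 m/s.
Vertical: 0 = 38.7 + 15.66 t − ½(10) t² ⇒ 5.000 t² − 15.66 t − 38.7 = 0.
t = [15.66 + √(245.2 + 774.0)] / 10.00 = 4.758 s.
Horizontal: R = v_x · t = 16.85 × 4.758 = 80.2 m.

80.2 m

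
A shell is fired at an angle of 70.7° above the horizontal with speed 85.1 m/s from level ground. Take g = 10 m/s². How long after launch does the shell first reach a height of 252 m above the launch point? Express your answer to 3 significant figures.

v_y0 = 85.1 sin 70.7° = 80.32 m/s.
Set y = v_y0 t − ½ g t² = 252: 5.000 t² − 80.32 t + 252 = 0.
t = [80.32 ± √(6451 − 5040)] / 10 = (80.32 ± 37.56) / 10, giving t = 4.28 s or t = 11.8 s.
The shell is on the way up at the first time, so t = 4.28 s.

4.28 s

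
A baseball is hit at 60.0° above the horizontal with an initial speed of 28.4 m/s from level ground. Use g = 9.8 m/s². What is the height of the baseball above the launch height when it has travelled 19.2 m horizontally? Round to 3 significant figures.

v_x = 28.4 cos 60.0° = 14.20 m/s, v_y0 = 28.4 sin 60.0° = 24.60 m/s.
Time to reach x = 19.2 m: t = x / v_x = 19.2 / 14.20 = 1.352 s.
y = v_y0 t − ½ g t² = 24.60×1.352 − 4.900×1.352² = 24.3 m.

24.3 m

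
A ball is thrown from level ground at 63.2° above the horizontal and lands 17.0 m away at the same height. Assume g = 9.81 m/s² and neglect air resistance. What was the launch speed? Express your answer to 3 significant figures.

On level ground, R = v₀² sin(2θ) / g, so v₀ = √(R g / sin 2θ).
sin(2 × 63.2°) = 0.8049.
v₀ = √(17.0 × 9.81 / 0.8049) = √207.2 = 14.4 m/s.

14.4 m/s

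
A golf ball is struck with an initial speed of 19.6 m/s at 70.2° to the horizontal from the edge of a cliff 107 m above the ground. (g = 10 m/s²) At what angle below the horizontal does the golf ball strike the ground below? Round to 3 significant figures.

82.4°

v_x = 19.6 cos 70.2° = 6.639 m/s.
At impact |v_y| = √(v_y0² + 2 g h) = √(18.44² + 2×10×107) = 49.80 m/s.
Angle below horizontal = arctan(|v_y| / v_x) = arctan(49.80 / 6.639) = 82.4°.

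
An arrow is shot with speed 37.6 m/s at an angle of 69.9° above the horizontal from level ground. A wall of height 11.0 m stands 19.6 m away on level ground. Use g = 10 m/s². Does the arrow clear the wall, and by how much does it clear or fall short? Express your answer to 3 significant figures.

Yes — it clears the wall by 31.1 m.

v_x = 37.6 cos 69.9° = 12.92 m/s; v_y0 = 37.6 sin 69.9° = 35.31 m/s.
Time to reach the wall: t = 19.6 / 12.92 = 1.517 s.
Height at that point: y = 35.31×1.517 − 5.000×1.517² = 42.06 m.
That is 42.06 − 11.0 = 31.1 m above the top of the wall, so the arrow clears it.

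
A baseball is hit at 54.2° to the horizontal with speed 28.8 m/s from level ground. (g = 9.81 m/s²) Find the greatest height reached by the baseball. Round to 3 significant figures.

Vertical component of launch velocity: v_y = 28.8 sin 54.2° = 23.36 m/s.
At the highest point the vertical velocity is zero, so v_y² = 2 g h_max.
h_max = (23.36)² / (2 × 9.81) = 545.7 / 19.62 = 27.8 m.

27.8 m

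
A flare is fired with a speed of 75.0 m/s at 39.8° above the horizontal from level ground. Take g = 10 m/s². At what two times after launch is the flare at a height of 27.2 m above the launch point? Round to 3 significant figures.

v_y0 = 75.0 sin 39.8° = 48.01 m/s.
Set y = v_y0 t − ½ g t² = 27.2: 5.000 t² − 48.01 t + 27.2 = 0.
t = [48.01 ± √(2305 − 544.0)] / 10 = (48.01 ± 41.96) / 10, giving t = 0.605 s or t = 9.00 s.
So the flare is at 27.2 m at t = 0.605 s (rising) and t = 9.00 s (falling).

0.605 s and 9.00 s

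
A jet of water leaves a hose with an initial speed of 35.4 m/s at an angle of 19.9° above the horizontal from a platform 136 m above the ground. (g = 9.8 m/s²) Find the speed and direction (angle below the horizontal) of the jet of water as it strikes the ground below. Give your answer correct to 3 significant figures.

v_x = 35.4 cos 19.9° = 33.29 m/s (constant).
|v_y| at impact = √((12.05)² + 2×9.8×136) = 53.02 m/s.
Speed = √(33.29² + 53.02²) = 62.6 m/s; angle = arctan(53.02/33.29) = 57.9° below horizontal.

62.6 m/s at 57.9° below the horizontal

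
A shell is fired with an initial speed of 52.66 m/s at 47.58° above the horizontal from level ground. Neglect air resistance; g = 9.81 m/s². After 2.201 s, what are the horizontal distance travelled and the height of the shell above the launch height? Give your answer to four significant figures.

v_x = 52.66 cos 47.58° = 35.522 m/s; v_y0 = 52.66 sin 47.58° = 38.875 m/s.
x = v_x t = 35.522 × 2.201 = 78.18 m.
y = v_y0 t − ½ g t² = 38.875×2.201 − 4.905×2.201² = 61.80 m.

x = 78.18 m, y = 61.80 m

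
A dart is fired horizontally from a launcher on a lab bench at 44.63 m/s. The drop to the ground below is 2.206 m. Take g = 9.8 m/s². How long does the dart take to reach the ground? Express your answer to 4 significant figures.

0.6710 s

The horizontal speed doesn't affect the fall. With v_y0 = 0, h = ½ g t².
t = √(2 × 2.206 / 9.8) = √0.45020 = 0.6710 s.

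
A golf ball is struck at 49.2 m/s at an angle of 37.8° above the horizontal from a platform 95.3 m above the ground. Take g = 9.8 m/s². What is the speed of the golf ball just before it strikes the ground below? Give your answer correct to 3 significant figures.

v_x = 49.2 cos 37.8° = 38.88 m/s is unchanged throughout.
For the vertical component, v_y² = v_y0² + 2 g h = (30.16)² + 2×9.8×95.3 = 2778, so |v_y| = 52.71 m/s.
Impact speed = √(v_x² + v_y²) = √(1512 + 2778) = 65.5 m/s.

65.5 m/s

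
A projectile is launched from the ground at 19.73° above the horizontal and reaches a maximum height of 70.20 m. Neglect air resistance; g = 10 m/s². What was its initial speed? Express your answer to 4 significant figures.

111.0 m/s

At maximum height v_y = 0, so (v₀ sin θ)² = 2 g H.
v₀ sin 19.73° = √(2 × 10 × 70.20) = 37.470 m/s.
v₀ = 37.470 / sin 19.73° = 37.470 / 0.3376 = 111.0 m/s.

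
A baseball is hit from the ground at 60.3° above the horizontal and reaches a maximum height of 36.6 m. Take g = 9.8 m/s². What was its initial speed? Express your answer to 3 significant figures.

At maximum height v_y = 0, so (v₀ sin θ)² = 2 g H.
v₀ sin 60.3° = √(2 × 9.8 × 36.6) = 26.78 m/s.
v₀ = 26.78 / sin 60.3° = 26.78 / 0.8686 = 30.8 m/s.

30.8 m/s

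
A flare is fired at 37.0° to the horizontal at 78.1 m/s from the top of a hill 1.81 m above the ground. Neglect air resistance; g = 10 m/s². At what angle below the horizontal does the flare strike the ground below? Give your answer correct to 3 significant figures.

v_x = 78.1 cos 37.0° = 62.37 m/s.
At impact |v_y| = √(v_y0² + 2 g h) = √(47.00² + 2×10×1.81) = 47.38 m/s.
Angle below horizontal = arctan(|v_y| / v_x) = arctan(47.38 / 62.37) = 37.2°.

37.2°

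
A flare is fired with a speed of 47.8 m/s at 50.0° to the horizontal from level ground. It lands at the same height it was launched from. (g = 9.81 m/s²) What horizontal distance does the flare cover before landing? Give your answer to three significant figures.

229 m

For level ground, R = v₀² sin(2θ) / g.
sin(2 × 50.0°) = sin 100.0° = 0.9848.
R = (47.8)² × 0.9848 / 9.81 = 229 m.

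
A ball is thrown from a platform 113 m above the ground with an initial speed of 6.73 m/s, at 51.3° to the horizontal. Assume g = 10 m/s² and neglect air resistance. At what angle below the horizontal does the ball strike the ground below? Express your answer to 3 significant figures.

v_x = 6.73 cos 51.3° = 4.208 m/s.
At impact |v_y| = √(v_y0² + 2 g h) = √(5.252² + 2×10×113) = 47.83 m/s.
Angle below horizontal = arctan(|v_y| / v_x) = arctan(47.83 / 4.208) = 85.0°.

85.0°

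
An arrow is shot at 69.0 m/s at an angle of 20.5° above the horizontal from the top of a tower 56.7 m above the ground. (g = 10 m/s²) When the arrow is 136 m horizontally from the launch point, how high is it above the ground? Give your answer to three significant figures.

85.4 m

v_x = 69.0 cos 20.5° = 64.63 m/s, v_y0 = 69.0 sin 20.5° = 24.16 m/s.
Time to reach x = 136 m: t = x / v_x = 136 / 64.63 = 2.104 s.
y = 56.7 + v_y0 t − ½ g t² = 56.7 + 24.16×2.104 − 5.000×2.104² = 85.4 m.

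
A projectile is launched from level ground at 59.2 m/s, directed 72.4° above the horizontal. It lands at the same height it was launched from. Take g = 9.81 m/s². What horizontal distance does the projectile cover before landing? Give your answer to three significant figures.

For level ground, R = v₀² sin(2θ) / g.
sin(2 × 72.4°) = sin 144.8° = 0.5764.
R = (59.2)² × 0.5764 / 9.81 = 206 m.

206 m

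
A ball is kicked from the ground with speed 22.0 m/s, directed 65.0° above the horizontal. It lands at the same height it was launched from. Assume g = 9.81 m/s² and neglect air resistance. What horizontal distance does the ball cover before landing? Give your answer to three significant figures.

37.8 m

Components: v_x = 22.0 cos 65.0° = 9.298 m/s, v_y = 22.0 sin 65.0° = 19.94 m/s.
Time of flight (same landing height): t = 2 v_y / g = 2 × 19.94 / 9.81 = 4.065 s.
Range: R = v_x · t = 9.298 × 4.065 = 37.8 m.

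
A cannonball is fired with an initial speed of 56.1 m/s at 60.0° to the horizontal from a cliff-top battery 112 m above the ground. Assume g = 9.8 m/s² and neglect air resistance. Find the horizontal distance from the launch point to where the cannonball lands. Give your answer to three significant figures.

Components: v_x = 56.1 cos 60.0° = 28.05 m/s, v_y = 56.1 sin 60.0° = 48.58 m/s.
Vertical: 0 = 112 + 48.58 t − ½(9.8) t² ⇒ 4.900 t² − 48.58 t − 112 = 0.
t = [48.58 + √(2360 + 2195)] / 9.800 = 11.84 s.
Horizontal: R = v_x · t = 28.05 × 11.84 = 332 m.

332 m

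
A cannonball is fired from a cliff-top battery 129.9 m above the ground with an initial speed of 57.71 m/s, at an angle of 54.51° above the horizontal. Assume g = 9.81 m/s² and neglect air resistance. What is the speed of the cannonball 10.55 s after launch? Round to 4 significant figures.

65.69 m/s

v_x = 57.71 cos 54.51° = 33.504 m/s (constant).
v_y(t) = 57.71 sin 54.51° − g t = 46.988 − 9.81 × 10.55 = -56.508 m/s.
Speed = √(v_x² + v_y²) = √(1122.5 + 3193.2) = 65.69 m/s.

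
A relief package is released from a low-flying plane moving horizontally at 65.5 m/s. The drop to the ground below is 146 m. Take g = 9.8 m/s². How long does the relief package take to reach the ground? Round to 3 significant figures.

The horizontal speed doesn't affect the fall. With v_y0 = 0, h = ½ g t².
t = √(2 × 146 / 9.8) = √29.80 = 5.46 s.

5.46 s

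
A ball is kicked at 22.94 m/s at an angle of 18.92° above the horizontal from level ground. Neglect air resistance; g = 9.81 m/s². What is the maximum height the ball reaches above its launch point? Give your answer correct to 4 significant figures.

Vertical component of launch velocity: v_y = 22.94 sin 18.92° = 7.4382 m/s.
At the highest point the vertical velocity is zero, so v_y² = 2 g h_max.
h_max = (7.4382)² / (2 × 9.81) = 55.327 / 19.62 = 2.820 m.

2.820 m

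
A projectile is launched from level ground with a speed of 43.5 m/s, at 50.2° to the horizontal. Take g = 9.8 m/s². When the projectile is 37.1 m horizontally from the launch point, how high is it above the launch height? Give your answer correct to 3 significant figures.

v_x = 43.5 cos 50.2° = 27.84 m/s, v_y0 = 43.5 sin 50.2° = 33.42 m/s.
Time to reach x = 37.1 m: t = x / v_x = 37.1 / 27.84 = 1.333 s.
y = v_y0 t − ½ g t² = 33.42×1.333 − 4.900×1.333² = 35.8 m.

35.8 m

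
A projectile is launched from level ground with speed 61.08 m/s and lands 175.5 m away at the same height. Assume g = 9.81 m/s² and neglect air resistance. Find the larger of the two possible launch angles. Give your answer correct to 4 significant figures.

Level-ground range: R = v₀² sin(2θ)/g ⇒ sin 2θ = R g / v₀² = 175.5×9.81/61.08² = 0.4615.
2θ = arcsin(0.4615) = 27.484° or 180° − 27.484° = 152.516°.
So θ = 13.74° or θ = 76.26°.

76.26°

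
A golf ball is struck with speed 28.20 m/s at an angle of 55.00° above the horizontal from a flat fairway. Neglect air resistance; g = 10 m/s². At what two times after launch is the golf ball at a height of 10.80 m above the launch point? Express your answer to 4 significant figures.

0.5278 s and 4.092 s

v_y0 = 28.20 sin 55.00° = 23.100 m/s.
Set y = v_y0 t − ½ g t² = 10.80: 5.000 t² − 23.100 t + 10.80 = 0.
t = [23.100 ± √(533.61 − 216.00)] / 10 = (23.100 ± 17.822) / 10, giving t = 0.5278 s or t = 4.092 s.
So the golf ball is at 10.80 m at t = 0.5278 s (rising) and t = 4.092 s (falling).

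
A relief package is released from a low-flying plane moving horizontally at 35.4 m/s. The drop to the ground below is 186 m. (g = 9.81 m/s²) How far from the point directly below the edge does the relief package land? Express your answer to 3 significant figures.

Initial vertical velocity is zero, so the fall time comes from h = ½ g t²: t = √(2 × 186 / 9.81) = 6.158 s.
Horizontal motion is uniform at 35.4 m/s, so x = 35.4 × 6.158 = 218 m.

218 m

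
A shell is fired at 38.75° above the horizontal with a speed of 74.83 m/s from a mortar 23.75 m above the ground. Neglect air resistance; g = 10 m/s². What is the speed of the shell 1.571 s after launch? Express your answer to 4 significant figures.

66.14 m/s

v_x = 74.83 cos 38.75° = 58.359 m/s (constant).
v_y(t) = 74.83 sin 38.75° − g t = 46.838 − 10 × 1.571 = 31.128 m/s.
Speed = √(v_x² + v_y²) = √(3405.8 + 968.95) = 66.14 m/s.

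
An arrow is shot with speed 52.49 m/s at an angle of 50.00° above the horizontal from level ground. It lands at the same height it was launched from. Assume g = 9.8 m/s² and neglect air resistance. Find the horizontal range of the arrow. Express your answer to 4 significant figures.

276.9 m

Components: v_x = 52.49 cos 50.00° = 33.740 m/s, v_y = 52.49 sin 50.00° = 40.210 m/s.
Time of flight (same landing height): t = 2 v_y / g = 2 × 40.210 / 9.8 = 8.2061 s.
Range: R = v_x · t = 33.740 × 8.2061 = 276.9 m.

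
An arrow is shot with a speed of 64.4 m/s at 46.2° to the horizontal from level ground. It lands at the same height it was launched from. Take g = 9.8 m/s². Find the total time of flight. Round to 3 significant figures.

Vertical component: v_y = 64.4 sin 46.2° = 46.48 m/s.
For a projectile landing at launch height, time of flight is t = 2 v_y / g = 2 × 46.48 / 9.8 = 9.49 s.

9.49 s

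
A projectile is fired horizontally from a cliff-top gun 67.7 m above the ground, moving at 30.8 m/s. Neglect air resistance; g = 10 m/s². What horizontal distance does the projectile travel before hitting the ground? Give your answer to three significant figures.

113 m

Initial vertical velocity is zero, so the fall time comes from h = ½ g t²: t = √(2 × 67.7 / 10) = 3.680 s.
Horizontal motion is uniform at 30.8 m/s, so x = 30.8 × 3.680 = 113 m.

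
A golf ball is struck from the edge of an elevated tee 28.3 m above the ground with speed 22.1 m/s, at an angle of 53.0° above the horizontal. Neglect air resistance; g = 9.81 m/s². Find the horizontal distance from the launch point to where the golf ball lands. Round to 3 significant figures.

63.8 m

Components: v_x = 22.1 cos 53.0° = 13.30 m/s, v_y = 22.1 sin 53.0° = 17.65 m/s.
Vertical: 0 = 28.3 + 17.65 t − ½(9.81) t² ⇒ 4.905 t² − 17.65 t − 28.3 = 0.
t = [17.65 + √(311.5 + 555.2)] / 9.810 = 4.800 s.
Horizontal: R = v_x · t = 13.30 × 4.800 = 63.8 m.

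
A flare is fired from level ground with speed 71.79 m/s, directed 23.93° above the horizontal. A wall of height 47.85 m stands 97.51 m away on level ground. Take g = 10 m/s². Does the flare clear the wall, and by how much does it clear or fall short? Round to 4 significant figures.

v_x = 71.79 cos 23.93° = 65.619 m/s; v_y0 = 71.79 sin 23.93° = 29.119 m/s.
Time to reach the wall: t = 97.51 / 65.619 = 1.4860 s.
Height at that point: y = 29.119×1.4860 − 5.000×1.4860² = 32.230 m.
That is 47.85 − 32.230 = 15.62 m below the top of the wall, so the flare does not clear it.

No — it falls 15.62 m short of clearing the wall.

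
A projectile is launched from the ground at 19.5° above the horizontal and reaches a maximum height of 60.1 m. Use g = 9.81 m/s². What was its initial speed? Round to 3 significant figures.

103 m/s

At maximum height v_y = 0, so (v₀ sin θ)² = 2 g H.
v₀ sin 19.5° = √(2 × 9.81 × 60.1) = 34.34 m/s.
v₀ = 34.34 / sin 19.5° = 34.34 / 0.3338 = 103 m/s.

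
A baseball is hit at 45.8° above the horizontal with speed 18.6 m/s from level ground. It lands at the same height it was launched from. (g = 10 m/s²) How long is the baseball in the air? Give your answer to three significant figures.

2.67 s

Vertical component: v_y = 18.6 sin 45.8° = 13.33 m/s.
For a projectile landing at launch height, time of flight is t = 2 v_y / g = 2 × 13.33 / 10 = 2.67 s.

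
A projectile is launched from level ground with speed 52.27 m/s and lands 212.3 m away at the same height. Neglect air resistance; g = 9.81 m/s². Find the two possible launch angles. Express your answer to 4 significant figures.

24.83° and 65.17°

Level-ground range: R = v₀² sin(2θ)/g ⇒ sin 2θ = R g / v₀² = 212.3×9.81/52.27² = 0.7623.
2θ = arcsin(0.7623) = 49.667° or 180° − 49.667° = 130.333°.
So θ = 24.83° or θ = 65.17°.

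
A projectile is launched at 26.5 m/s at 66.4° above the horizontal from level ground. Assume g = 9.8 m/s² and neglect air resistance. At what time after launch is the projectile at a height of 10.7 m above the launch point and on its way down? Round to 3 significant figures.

v_y0 = 26.5 sin 66.4° = 24.28 m/s.
Set y = v_y0 t − ½ g t² = 10.7: 4.900 t² − 24.28 t + 10.7 = 0.
t = [24.28 ± √(589.5 − 209.7)] / 9.8 = (24.28 ± 19.49) / 9.8, giving t = 0.489 s or t = 4.47 s.
On the way down corresponds to the larger root: t = 4.47 s.

4.47 s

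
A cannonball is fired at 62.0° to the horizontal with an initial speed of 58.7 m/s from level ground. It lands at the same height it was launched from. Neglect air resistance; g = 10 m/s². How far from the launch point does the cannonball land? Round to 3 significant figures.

For level ground, R = v₀² sin(2θ) / g.
sin(2 × 62.0°) = sin 124.0° = 0.8290.
R = (58.7)² × 0.8290 / 10 = 286 m.

286 m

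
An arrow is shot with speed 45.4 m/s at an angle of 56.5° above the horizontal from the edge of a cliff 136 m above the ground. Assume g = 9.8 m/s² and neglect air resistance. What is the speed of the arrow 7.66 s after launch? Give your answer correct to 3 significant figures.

v_x = 45.4 cos 56.5° = 25.06 m/s (constant).
v_y(t) = 45.4 sin 56.5° − g t = 37.86 − 9.8 × 7.66 = -37.21 m/s.
Speed = √(v_x² + v_y²) = √(628.0 + 1385) = 44.9 m/s.

44.9 m/s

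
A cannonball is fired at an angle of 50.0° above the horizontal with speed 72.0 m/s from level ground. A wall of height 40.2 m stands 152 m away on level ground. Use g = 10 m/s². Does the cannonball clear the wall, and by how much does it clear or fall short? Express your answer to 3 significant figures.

Yes — it clears the wall by 87.0 m.

v_x = 72.0 cos 50.0° = 46.28 m/s; v_y0 = 72.0 sin 50.0° = 55.16 m/s.
Time to reach the wall: t = 152 / 46.28 = 3.284 s.
Height at that point: y = 55.16×3.284 − 5.000×3.284² = 127.2 m.
That is 127.2 − 40.2 = 87.0 m above the top of the wall, so the cannonball clears it.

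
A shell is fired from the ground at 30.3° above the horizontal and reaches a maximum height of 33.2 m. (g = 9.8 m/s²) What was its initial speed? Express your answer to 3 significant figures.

At maximum height v_y = 0, so (v₀ sin θ)² = 2 g H.
v₀ sin 30.3° = √(2 × 9.8 × 33.2) = 25.51 m/s.
v₀ = 25.51 / sin 30.3° = 25.51 / 0.5045 = 50.6 m/s.

50.6 m/s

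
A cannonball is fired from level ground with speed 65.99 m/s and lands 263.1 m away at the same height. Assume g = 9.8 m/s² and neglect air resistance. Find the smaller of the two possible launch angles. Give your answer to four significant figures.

18.15°

Level-ground range: R = v₀² sin(2θ)/g ⇒ sin 2θ = R g / v₀² = 263.1×9.8/65.99² = 0.5921.
2θ = arcsin(0.5921) = 36.306° or 180° − 36.306° = 143.694°.
So θ = 18.15° or θ = 71.85°.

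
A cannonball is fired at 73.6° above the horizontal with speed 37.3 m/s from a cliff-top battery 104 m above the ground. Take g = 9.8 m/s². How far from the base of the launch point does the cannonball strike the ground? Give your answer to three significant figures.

Components: v_x = 37.3 cos 73.6° = 10.53 m/s, v_y = 37.3 sin 73.6° = 35.78 m/s.
Vertical: 0 = 104 + 35.78 t − ½(9.8) t² ⇒ 4.900 t² − 35.78 t − 104 = 0.
t = [35.78 + √(1280 + 2038)] / 9.800 = 9.529 s.
Horizontal: R = v_x · t = 10.53 × 9.529 = 100 m.

100 m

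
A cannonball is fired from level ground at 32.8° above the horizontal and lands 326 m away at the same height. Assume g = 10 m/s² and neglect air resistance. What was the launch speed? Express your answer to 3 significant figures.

On level ground, R = v₀² sin(2θ) / g, so v₀ = √(R g / sin 2θ).
sin(2 × 32.8°) = 0.9107.
v₀ = √(326 × 10 / 0.9107) = √3580 = 59.8 m/s.

59.8 m/s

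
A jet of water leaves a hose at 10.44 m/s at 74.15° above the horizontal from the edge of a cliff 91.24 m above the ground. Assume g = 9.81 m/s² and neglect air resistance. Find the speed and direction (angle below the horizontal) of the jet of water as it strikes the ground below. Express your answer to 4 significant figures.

43.58 m/s at 86.25° below the horizontal

v_x = 10.44 cos 74.15° = 2.8514 m/s (constant).
|v_y| at impact = √((10.043)² + 2×9.81×91.24) = 43.486 m/s.
Speed = √(2.8514² + 43.486²) = 43.58 m/s; angle = arctan(43.486/2.8514) = 86.25° below horizontal.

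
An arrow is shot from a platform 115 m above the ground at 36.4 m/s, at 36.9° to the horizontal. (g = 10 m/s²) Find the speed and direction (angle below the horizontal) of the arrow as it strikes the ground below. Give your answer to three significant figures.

60.2 m/s at 61.1° below the horizontal

v_x = 36.4 cos 36.9° = 29.11 m/s (constant).
|v_y| at impact = √((21.86)² + 2×10×115) = 52.71 m/s.
Speed = √(29.11² + 52.71²) = 60.2 m/s; angle = arctan(52.71/29.11) = 61.1° below horizontal.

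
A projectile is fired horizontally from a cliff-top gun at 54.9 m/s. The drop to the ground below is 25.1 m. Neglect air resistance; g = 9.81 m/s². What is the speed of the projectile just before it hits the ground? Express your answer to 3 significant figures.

Fall time: t = √(2 × 25.1 / 9.81) = 2.262 s.
At impact: v_x = 54.9 m/s (unchanged), v_y = g t = 9.81 × 2.262 = 22.19 m/s.
Speed = √(v_x² + v_y²) = √(3014 + 492.4) = 59.2 m/s.

59.2 m/s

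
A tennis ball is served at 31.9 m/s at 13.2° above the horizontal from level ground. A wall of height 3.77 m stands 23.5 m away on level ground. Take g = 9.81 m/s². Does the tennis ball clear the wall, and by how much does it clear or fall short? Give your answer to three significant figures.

No — it falls 1.07 m short of clearing the wall.

v_x = 31.9 cos 13.2° = 31.06 m/s; v_y0 = 31.9 sin 13.2° = 7.284 m/s.
Time to reach the wall: t = 23.5 / 31.06 = 0.7566 s.
Height at that point: y = 7.284×0.7566 − 4.905×0.7566² = 2.703 m.
That is 3.77 − 2.703 = 1.07 m below the top of the wall, so the tennis ball does not clear it.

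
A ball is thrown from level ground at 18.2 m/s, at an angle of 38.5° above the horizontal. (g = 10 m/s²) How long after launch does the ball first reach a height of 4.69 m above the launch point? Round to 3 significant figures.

0.545 s

v_y0 = 18.2 sin 38.5° = 11.33 m/s.
Set y = v_y0 t − ½ g t² = 4.69: 5.000 t² − 11.33 t + 4.69 = 0.
t = [11.33 ± √(128.4 − 93.80)] / 10 = (11.33 ± 5.882) / 10, giving t = 0.545 s or t = 1.72 s.
The ball is on the way up at the first time, so t = 0.545 s.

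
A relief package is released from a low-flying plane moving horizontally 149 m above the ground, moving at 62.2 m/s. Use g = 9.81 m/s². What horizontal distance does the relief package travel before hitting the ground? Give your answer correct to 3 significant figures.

Initial vertical velocity is zero, so the fall time comes from h = ½ g t²: t = √(2 × 149 / 9.81) = 5.512 s.
Horizontal motion is uniform at 62.2 m/s, so x = 62.2 × 5.512 = 343 m.

343 m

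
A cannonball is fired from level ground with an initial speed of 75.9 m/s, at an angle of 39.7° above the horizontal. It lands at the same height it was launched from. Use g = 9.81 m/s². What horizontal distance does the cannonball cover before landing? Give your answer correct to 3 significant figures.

Components: v_x = 75.9 cos 39.7° = 58.40 m/s, v_y = 75.9 sin 39.7° = 48.48 m/s.
Time of flight (same landing height): t = 2 v_y / g = 2 × 48.48 / 9.81 = 9.884 s.
Range: R = v_x · t = 58.40 × 9.884 = 577 m.

577 m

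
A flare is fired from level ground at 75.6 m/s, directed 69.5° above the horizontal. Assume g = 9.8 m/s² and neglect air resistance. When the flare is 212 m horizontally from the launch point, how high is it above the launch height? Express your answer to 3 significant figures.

v_x = 75.6 cos 69.5° = 26.48 m/s, v_y0 = 75.6 sin 69.5° = 70.81 m/s.
Time to reach x = 212 m: t = x / v_x = 212 / 26.48 = 8.006 s.
y = v_y0 t − ½ g t² = 70.81×8.006 − 4.900×8.006² = 253 m.

253 m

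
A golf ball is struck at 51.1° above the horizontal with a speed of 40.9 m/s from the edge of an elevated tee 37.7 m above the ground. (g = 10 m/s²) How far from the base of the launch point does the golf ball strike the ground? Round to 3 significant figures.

Components: v_x = 40.9 cos 51.1° = 25.68 m/s, v_y = 40.9 sin 51.1° = 31.83 m/s.
Vertical: 0 = 37.7 + 31.83 t − ½(10) t² ⇒ 5.000 t² − 31.83 t − 37.7 = 0.
t = [31.83 + √(1013 + 754.0)] / 10.00 = 7.387 s.
Horizontal: R = v_x · t = 25.68 × 7.387 = 190 m.

190 m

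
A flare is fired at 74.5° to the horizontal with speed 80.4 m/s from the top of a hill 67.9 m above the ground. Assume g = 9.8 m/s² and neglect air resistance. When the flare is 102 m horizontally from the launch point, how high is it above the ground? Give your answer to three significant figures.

v_x = 80.4 cos 74.5° = 21.49 m/s, v_y0 = 80.4 sin 74.5° = 77.48 m/s.
Time to reach x = 102 m: t = x / v_x = 102 / 21.49 = 4.746 s.
y = 67.9 + v_y0 t − ½ g t² = 67.9 + 77.48×4.746 − 4.900×4.746² = 325 m.

325 m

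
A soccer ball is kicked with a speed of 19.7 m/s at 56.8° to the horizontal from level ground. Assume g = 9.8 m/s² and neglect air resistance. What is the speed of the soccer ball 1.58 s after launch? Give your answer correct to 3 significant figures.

10.8 m/s

v_x = 19.7 cos 56.8° = 10.79 m/s (constant).
v_y(t) = 19.7 sin 56.8° − g t = 16.48 − 9.8 × 1.58 = 0.9960 m/s.
Speed = √(v_x² + v_y²) = √(116.4 + 0.9920) = 10.8 m/s.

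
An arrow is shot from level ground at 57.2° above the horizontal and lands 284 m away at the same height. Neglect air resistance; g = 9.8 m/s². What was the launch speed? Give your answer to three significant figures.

On level ground, R = v₀² sin(2θ) / g, so v₀ = √(R g / sin 2θ).
sin(2 × 57.2°) = 0.9107.
v₀ = √(284 × 9.8 / 0.9107) = √3056 = 55.3 m/s.

55.3 m/s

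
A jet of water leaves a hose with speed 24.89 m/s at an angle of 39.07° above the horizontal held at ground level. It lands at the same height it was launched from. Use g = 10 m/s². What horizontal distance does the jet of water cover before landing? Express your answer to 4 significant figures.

Components: v_x = 24.89 cos 39.07° = 19.324 m/s, v_y = 24.89 sin 39.07° = 15.687 m/s.
Time of flight (same landing height): t = 2 v_y / g = 2 × 15.687 / 10 = 3.1374 s.
Range: R = v_x · t = 19.324 × 3.1374 = 60.63 m.

60.63 m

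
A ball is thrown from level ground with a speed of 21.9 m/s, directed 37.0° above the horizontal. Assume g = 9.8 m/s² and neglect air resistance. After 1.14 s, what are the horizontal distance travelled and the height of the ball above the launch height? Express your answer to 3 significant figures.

v_x = 21.9 cos 37.0° = 17.49 m/s; v_y0 = 21.9 sin 37.0° = 13.18 m/s.
x = v_x t = 17.49 × 1.14 = 19.9 m.
y = v_y0 t − ½ g t² = 13.18×1.14 − 4.900×1.14² = 8.66 m.

x = 19.9 m, y = 8.66 m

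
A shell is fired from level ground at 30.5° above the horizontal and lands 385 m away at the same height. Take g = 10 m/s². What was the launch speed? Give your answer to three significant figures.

On level ground, R = v₀² sin(2θ) / g, so v₀ = √(R g / sin 2θ).
sin(2 × 30.5°) = 0.8746.
v₀ = √(385 × 10 / 0.8746) = √4402 = 66.3 m/s.

66.3 m/s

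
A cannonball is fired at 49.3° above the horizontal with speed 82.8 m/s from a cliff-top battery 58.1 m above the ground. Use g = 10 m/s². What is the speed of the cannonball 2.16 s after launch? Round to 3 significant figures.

67.9 m/s

v_x = 82.8 cos 49.3° = 53.99 m/s (constant).
v_y(t) = 82.8 sin 49.3° − g t = 62.77 − 10 × 2.16 = 41.17 m/s.
Speed = √(v_x² + v_y²) = √(2915 + 1695) = 67.9 m/s.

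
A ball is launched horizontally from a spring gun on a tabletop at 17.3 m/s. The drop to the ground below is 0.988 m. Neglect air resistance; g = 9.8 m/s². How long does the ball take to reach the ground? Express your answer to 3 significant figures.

The horizontal speed doesn't affect the fall. With v_y0 = 0, h = ½ g t².
t = √(2 × 0.988 / 9.8) = √0.2016 = 0.449 s.

0.449 s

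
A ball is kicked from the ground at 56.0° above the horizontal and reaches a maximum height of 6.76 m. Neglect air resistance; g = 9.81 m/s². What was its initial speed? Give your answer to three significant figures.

13.9 m/s

At maximum height v_y = 0, so (v₀ sin θ)² = 2 g H.
v₀ sin 56.0° = √(2 × 9.81 × 6.76) = 11.52 m/s.
v₀ = 11.52 / sin 56.0° = 11.52 / 0.8290 = 13.9 m/s.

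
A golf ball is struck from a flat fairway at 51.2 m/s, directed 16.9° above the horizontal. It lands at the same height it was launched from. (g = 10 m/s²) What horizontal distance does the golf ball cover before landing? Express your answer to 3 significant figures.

Components: v_x = 51.2 cos 16.9° = 48.99 m/s, v_y = 51.2 sin 16.9° = 14.88 m/s.
Time of flight (same landing height): t = 2 v_y / g = 2 × 14.88 / 10 = 2.976 s.
Range: R = v_x · t = 48.99 × 2.976 = 146 m.

146 m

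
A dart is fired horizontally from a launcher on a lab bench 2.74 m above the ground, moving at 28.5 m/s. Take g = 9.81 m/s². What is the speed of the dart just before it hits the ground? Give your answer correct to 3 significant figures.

29.4 m/s

Fall time: t = √(2 × 2.74 / 9.81) = 0.7474 s.
At impact: v_x = 28.5 m/s (unchanged), v_y = g t = 9.81 × 0.7474 = 7.332 m/s.
Speed = √(v_x² + v_y²) = √(812.2 + 53.76) = 29.4 m/s.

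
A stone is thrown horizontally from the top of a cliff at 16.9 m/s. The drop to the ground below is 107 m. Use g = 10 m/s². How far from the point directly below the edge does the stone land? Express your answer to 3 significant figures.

78.2 m

Initial vertical velocity is zero, so the fall time comes from h = ½ g t²: t = √(2 × 107 / 10) = 4.626 s.
Horizontal motion is uniform at 16.9 m/s, so x = 16.9 × 4.626 = 78.2 m.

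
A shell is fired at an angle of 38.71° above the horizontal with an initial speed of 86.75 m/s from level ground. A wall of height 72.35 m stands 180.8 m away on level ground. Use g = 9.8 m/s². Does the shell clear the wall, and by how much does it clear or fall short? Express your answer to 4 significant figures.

v_x = 86.75 cos 38.71° = 67.693 m/s; v_y0 = 86.75 sin 38.71° = 54.252 m/s.
Time to reach the wall: t = 180.8 / 67.693 = 2.6709 s.
Height at that point: y = 54.252×2.6709 − 4.900×2.6709² = 109.95 m.
That is 109.95 − 72.35 = 37.60 m above the top of the wall, so the shell clears it.

Yes — it clears the wall by 37.60 m.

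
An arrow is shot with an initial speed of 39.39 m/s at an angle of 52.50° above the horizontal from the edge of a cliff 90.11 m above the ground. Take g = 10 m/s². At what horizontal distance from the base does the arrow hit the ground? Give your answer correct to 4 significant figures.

201.3 m

Components: v_x = 39.39 cos 52.50° = 23.979 m/s, v_y = 39.39 sin 52.50° = 31.250 m/s.
Vertical: 0 = 90.11 + 31.250 t − ½(10) t² ⇒ 5.000 t² − 31.250 t − 90.11 = 0.
t = [31.250 + √(976.56 + 1802.2)] / 10.00 = 8.3964 s.
Horizontal: R = v_x · t = 23.979 × 8.3964 = 201.3 m.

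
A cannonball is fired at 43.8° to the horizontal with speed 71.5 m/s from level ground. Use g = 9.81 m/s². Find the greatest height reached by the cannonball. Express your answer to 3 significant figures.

Vertical component of launch velocity: v_y = 71.5 sin 43.8° = 49.49 m/s.
At the highest point the vertical velocity is zero, so v_y² = 2 g h_max.
h_max = (49.49)² / (2 × 9.81) = 2449 / 19.62 = 125 m.

125 m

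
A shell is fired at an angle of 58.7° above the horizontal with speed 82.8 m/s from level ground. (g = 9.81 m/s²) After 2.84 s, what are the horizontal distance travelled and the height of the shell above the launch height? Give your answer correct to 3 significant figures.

x = 122 m, y = 161 m

v_x = 82.8 cos 58.7° = 43.02 m/s; v_y0 = 82.8 sin 58.7° = 70.75 m/s.
x = v_x t = 43.02 × 2.84 = 122 m.
y = v_y0 t − ½ g t² = 70.75×2.84 − 4.905×2.84² = 161 m.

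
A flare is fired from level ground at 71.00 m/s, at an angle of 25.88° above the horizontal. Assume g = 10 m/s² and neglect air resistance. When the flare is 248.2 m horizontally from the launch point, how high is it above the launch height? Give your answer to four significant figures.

v_x = 71.00 cos 25.88° = 63.879 m/s, v_y0 = 71.00 sin 25.88° = 30.991 m/s.
Time to reach x = 248.2 m: t = x / v_x = 248.2 / 63.879 = 3.8855 s.
y = v_y0 t − ½ g t² = 30.991×3.8855 − 5.000×3.8855² = 44.93 m.

44.93 m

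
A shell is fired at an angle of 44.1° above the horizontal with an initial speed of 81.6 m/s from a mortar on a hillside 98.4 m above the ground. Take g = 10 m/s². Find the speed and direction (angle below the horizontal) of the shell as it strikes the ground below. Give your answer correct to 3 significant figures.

v_x = 81.6 cos 44.1° = 58.60 m/s (constant).
|v_y| at impact = √((56.79)² + 2×10×98.4) = 72.06 m/s.
Speed = √(58.60² + 72.06²) = 92.9 m/s; angle = arctan(72.06/58.60) = 50.9° below horizontal.

92.9 m/s at 50.9° below the horizontal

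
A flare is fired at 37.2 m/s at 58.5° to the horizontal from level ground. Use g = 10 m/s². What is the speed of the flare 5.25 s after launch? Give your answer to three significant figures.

v_x = 37.2 cos 58.5° = 19.44 m/s (constant).
v_y(t) = 37.2 sin 58.5° − g t = 31.72 − 10 × 5.25 = -20.78 m/s.
Speed = √(v_x² + v_y²) = √(377.9 + 431.8) = 28.5 m/s.

28.5 m/s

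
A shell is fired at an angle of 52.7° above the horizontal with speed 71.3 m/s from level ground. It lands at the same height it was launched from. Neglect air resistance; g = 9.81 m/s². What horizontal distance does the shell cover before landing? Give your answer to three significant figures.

500 m

For level ground, R = v₀² sin(2θ) / g.
sin(2 × 52.7°) = sin 105.4° = 0.9641.
R = (71.3)² × 0.9641 / 9.81 = 500 m.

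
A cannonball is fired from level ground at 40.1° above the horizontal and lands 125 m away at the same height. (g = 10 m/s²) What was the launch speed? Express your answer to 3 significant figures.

35.6 m/s

On level ground, R = v₀² sin(2θ) / g, so v₀ = √(R g / sin 2θ).
sin(2 × 40.1°) = 0.9854.
v₀ = √(125 × 10 / 0.9854) = √1269 = 35.6 m/s.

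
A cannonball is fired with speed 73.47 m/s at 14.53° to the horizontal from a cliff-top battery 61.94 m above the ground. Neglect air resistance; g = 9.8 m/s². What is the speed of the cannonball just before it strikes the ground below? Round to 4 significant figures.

v_x = 73.47 cos 14.53° = 71.120 m/s is unchanged throughout.
For the vertical component, v_y² = v_y0² + 2 g h = (18.433)² + 2×9.8×61.94 = 1553.8, so |v_y| = 39.418 m/s.
Impact speed = √(v_x² + v_y²) = √(5058.1 + 1553.8) = 81.31 m/s.

81.31 m/s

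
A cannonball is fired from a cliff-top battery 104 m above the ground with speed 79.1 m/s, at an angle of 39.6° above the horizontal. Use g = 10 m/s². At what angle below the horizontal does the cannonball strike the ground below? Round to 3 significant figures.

48.1°

v_x = 79.1 cos 39.6° = 60.95 m/s.
At impact |v_y| = √(v_y0² + 2 g h) = √(50.42² + 2×10×104) = 67.99 m/s.
Angle below horizontal = arctan(|v_y| / v_x) = arctan(67.99 / 60.95) = 48.1°.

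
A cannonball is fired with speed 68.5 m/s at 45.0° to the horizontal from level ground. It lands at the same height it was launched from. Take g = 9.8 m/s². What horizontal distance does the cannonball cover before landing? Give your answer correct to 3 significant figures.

For level ground, R = v₀² sin(2θ) / g.
sin(2 × 45.0°) = sin 90.00° = 1.000.
R = (68.5)² × 1.000 / 9.8 = 479 m.

479 m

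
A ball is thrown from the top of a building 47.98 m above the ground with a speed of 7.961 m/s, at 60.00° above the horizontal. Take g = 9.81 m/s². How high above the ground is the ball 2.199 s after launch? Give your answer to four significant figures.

39.42 m

v_y0 = 7.961 sin 60.00° = 6.8944 m/s.
y(t) = 47.98 + v_y0 t − ½ g t² = 47.98 + 6.8944×2.199 − ½×9.81×2.199² = 39.42 m.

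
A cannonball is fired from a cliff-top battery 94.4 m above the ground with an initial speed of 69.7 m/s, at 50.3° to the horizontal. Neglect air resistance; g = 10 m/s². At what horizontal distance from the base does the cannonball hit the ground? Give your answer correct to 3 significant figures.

546 m

Components: v_x = 69.7 cos 50.3° = 44.52 m/s, v_y = 69.7 sin 50.3° = 53.63 m/s.
Vertical: 0 = 94.4 + 53.63 t − ½(10) t² ⇒ 5.000 t² − 53.63 t − 94.4 = 0.
t = [53.63 + √(2876 + 1888)] / 10.00 = 12.27 s.
Horizontal: R = v_x · t = 44.52 × 12.27 = 546 m.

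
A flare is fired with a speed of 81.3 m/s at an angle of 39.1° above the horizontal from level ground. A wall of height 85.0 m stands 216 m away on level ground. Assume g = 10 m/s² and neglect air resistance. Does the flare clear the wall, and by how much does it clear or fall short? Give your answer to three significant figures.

v_x = 81.3 cos 39.1° = 63.09 m/s; v_y0 = 81.3 sin 39.1° = 51.27 m/s.
Time to reach the wall: t = 216 / 63.09 = 3.424 s.
Height at that point: y = 51.27×3.424 − 5.000×3.424² = 116.9 m.
That is 116.9 − 85.0 = 31.9 m above the top of the wall, so the flare clears it.

Yes — it clears the wall by 31.9 m.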